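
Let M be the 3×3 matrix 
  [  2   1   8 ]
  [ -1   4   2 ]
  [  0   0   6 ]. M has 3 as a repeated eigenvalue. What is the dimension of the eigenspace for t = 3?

M − 3I = [[-1, 1, 8], [-1, 1, 2], [0, 0, 3]].
This matrix has rank 2, so its null space has dimension 3 − 2 = 1.

1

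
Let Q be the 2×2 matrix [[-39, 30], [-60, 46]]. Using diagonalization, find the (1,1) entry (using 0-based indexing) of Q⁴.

Characteristic polynomial: r^2 - 7r + 6 = (r - 6)(r - 1), so the eigenvalues are 1, 6.
r=1: eigenvector (3, 4).
r=6: eigenvector (2, 3).
P = [[3, 2], [4, 3]], D = diag(1, 6), P⁻¹ = [[3, -2], [-4, 3]].
Q⁴ = P·diag(1, 1296)·P⁻¹ = [[-10359, 7770], [-15540, 11656]].
The requested entry is 11656.

11656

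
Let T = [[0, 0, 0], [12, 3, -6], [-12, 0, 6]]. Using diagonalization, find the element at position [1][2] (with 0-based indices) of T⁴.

Characteristic polynomial: r^3 - 9r^2 + 18r = r(r - 6)(r - 3), so the eigenvalues are 0, 3, 6.
r=0: eigenvector (1, 0, 2).
r=3: eigenvector (0, 1, 0).
r=6: eigenvector (0, -2, 1).
P = [[1, 0, 0], [0, 1, -2], [2, 0, 1]], D = diag(0, 3, 6), P⁻¹ = [[1, 0, 0], [-4, 1, 2], [-2, 0, 1]].
T⁴ = P·diag(0, 81, 1296)·P⁻¹ = [[0, 0, 0], [4860, 81, -2430], [-2592, 0, 1296]].
The requested entry is -2430.

-2430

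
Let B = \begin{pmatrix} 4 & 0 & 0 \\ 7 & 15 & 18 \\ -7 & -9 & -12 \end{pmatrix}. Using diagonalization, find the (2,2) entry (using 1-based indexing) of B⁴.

Characteristic polynomial: s^3 - 7s^2 - 6s + 72 = (s - 6)(s - 4)(s + 3), so the eigenvalues are -3, 4, 6.
s=4: eigenvector (1, 1, -1).
s=6: eigenvector (0, 2, -1).
s=-3: eigenvector (0, -1, 1).
P = [[1, 0, 0], [1, 2, -1], [-1, -1, 1]], D = diag(4, 6, -3), P⁻¹ = [[1, 0, 0], [0, 1, 1], [1, 1, 2]].
B⁴ = P·diag(256, 1296, 81)·P⁻¹ = [[256, 0, 0], [175, 2511, 2430], [-175, -1215, -1134]].
The requested entry is 2511.

2511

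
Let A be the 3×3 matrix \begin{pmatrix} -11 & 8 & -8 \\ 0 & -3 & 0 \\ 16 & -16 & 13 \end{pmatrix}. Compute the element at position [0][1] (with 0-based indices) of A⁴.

Characteristic polynomial: s^3 + s^2 - 21s - 45 = (s - 5)(s + 3)^2, so the eigenvalues are -3, -3, 5.
s=5: eigenvector (1, 0, -2).
s=-3: eigenvector (2, -1, -3).
s=-3: eigenvector (-1, 1, 2).
P = [[1, 2, -1], [0, -1, 1], [-2, -3, 2]], D = diag(5, -3, -3), P⁻¹ = [[-1, 1, -1], [2, 0, 1], [2, 1, 1]].
A⁴ = P·diag(625, 81, 81)·P⁻¹ = [[-463, 544, -544], [0, 81, 0], [1088, -1088, 1169]].
The requested entry is 544.

544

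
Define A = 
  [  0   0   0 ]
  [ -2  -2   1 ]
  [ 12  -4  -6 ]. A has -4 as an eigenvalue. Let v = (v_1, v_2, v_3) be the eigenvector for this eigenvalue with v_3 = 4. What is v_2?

-2

A + 4I = [[4, 0, 0], [-2, 2, 1], [12, -4, -2]].
Solving (A + 4I)v = 0 gives the eigenspace spanned by (0, -2, 4).
With v_3 = 4, v = (0, -2, 4), so v_2 = -2.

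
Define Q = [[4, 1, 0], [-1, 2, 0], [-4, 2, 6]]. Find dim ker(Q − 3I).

1

Q − 3I = [[1, 1, 0], [-1, -1, 0], [-4, 2, 3]].
This matrix has rank 2, so its null space has dimension 3 − 2 = 1.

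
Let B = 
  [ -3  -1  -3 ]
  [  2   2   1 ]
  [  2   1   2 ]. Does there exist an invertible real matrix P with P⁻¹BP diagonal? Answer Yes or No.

No

Characteristic polynomial: p(λ) = λ^3 - λ^2 - λ + 1 = (λ - 1)^2(λ + 1).
λ = 1 has algebraic multiplicity 2; rank(B − 1I) = 2, so geometric multiplicity = 1.
Geometric multiplicity < algebraic multiplicity, so B is not diagonalizable.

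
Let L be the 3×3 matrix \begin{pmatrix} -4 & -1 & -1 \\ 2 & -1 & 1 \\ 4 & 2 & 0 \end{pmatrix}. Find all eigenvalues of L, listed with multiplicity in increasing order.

Characteristic polynomial: p(t) = t^3 + 5t^2 + 8t + 4 = (t + 1)(t + 2)^2.
Roots (with multiplicity): -2, -2, -1.

-2, -2, -1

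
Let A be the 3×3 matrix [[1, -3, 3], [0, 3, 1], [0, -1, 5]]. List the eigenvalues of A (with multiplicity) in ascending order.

1, 4, 4

Characteristic polynomial: p(r) = r^3 - 9r^2 + 24r - 16 = (r - 4)^2(r - 1).
Roots (with multiplicity): 1, 4, 4.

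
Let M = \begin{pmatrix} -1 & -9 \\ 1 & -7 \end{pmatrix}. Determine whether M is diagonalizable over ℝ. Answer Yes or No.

No

Characteristic polynomial: p(μ) = μ^2 + 8μ + 16 = (μ + 4)^2.
μ = -4 has algebraic multiplicity 2; rank(M + 4I) = 1, so geometric multiplicity = 1.
Geometric multiplicity < algebraic multiplicity, so M is not diagonalizable.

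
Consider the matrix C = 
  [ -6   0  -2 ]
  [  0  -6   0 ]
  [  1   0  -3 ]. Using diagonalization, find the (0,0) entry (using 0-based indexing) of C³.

Characteristic polynomial: μ^3 + 15μ^2 + 74μ + 120 = (μ + 4)(μ + 5)(μ + 6), so the eigenvalues are -6, -5, -4.
μ=-6: eigenvector (0, 1, 0).
μ=-5: eigenvector (2, 0, -1).
μ=-4: eigenvector (-1, 0, 1).
P = [[0, 2, -1], [1, 0, 0], [0, -1, 1]], D = diag(-6, -5, -4), P⁻¹ = [[0, 1, 0], [1, 0, 1], [1, 0, 2]].
C³ = P·diag(-216, -125, -64)·P⁻¹ = [[-186, 0, -122], [0, -216, 0], [61, 0, -3]].
The requested entry is -186.

-186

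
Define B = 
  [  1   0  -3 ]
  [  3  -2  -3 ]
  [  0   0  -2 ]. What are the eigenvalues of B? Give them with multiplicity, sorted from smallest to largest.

-2, -2, 1

Characteristic polynomial: p(λ) = λ^3 + 3λ^2 - 4 = (λ - 1)(λ + 2)^2.
Roots (with multiplicity): -2, -2, 1.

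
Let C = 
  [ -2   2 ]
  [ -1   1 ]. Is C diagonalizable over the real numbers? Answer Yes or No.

Yes

Characteristic polynomial: p(s) = s^2 + s = s(s + 1).
All 2 eigenvalues are distinct, so C is diagonalizable.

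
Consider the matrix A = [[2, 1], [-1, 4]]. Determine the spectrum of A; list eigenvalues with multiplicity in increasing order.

Characteristic polynomial: p(λ) = λ^2 - 6λ + 9 = (λ - 3)^2.
Roots (with multiplicity): 3, 3.

3, 3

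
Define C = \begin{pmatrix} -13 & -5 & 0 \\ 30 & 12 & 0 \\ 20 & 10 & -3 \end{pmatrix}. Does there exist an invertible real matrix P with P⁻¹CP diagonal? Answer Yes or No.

Yes

Characteristic polynomial: p(s) = s^3 + 4s^2 - 3s - 18 = (s - 2)(s + 3)^2.
s = -3 has algebraic multiplicity 2; rank(C + 3I) = 1, so geometric multiplicity = 2.
Every eigenvalue has geometric = algebraic multiplicity, so C is diagonalizable.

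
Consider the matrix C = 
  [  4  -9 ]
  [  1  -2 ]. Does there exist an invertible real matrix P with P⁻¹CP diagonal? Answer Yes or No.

No

Characteristic polynomial: p(s) = s^2 - 2s + 1 = (s - 1)^2.
s = 1 has algebraic multiplicity 2; rank(C − 1I) = 1, so geometric multiplicity = 1.
Geometric multiplicity < algebraic multiplicity, so C is not diagonalizable.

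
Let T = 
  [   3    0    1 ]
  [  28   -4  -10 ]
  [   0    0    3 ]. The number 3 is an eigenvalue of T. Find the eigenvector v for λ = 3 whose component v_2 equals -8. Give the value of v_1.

T − 3I = [[0, 0, 1], [28, -7, -10], [0, 0, 0]].
Solving (T − 3I)v = 0 gives the eigenspace spanned by (-2, -8, 0).
With v_2 = -8, v = (-2, -8, 0), so v_1 = -2.

-2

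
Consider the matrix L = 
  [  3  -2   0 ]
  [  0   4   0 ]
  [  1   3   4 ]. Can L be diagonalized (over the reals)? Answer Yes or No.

Characteristic polynomial: p(μ) = μ^3 - 11μ^2 + 40μ - 48 = (μ - 4)^2(μ - 3).
μ = 4 has algebraic multiplicity 2; rank(L − 4I) = 2, so geometric multiplicity = 1.
Geometric multiplicity < algebraic multiplicity, so L is not diagonalizable.

No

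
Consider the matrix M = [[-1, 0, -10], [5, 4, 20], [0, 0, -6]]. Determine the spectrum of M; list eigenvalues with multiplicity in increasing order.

Characteristic polynomial: p(λ) = λ^3 + 3λ^2 - 22λ - 24 = (λ - 4)(λ + 1)(λ + 6).
Roots (with multiplicity): -6, -1, 4.

-6, -1, 4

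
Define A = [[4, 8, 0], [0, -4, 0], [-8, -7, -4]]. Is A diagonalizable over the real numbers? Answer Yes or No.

Characteristic polynomial: p(r) = r^3 + 4r^2 - 16r - 64 = (r - 4)(r + 4)^2.
r = -4 has algebraic multiplicity 2; rank(A + 4I) = 2, so geometric multiplicity = 1.
Geometric multiplicity < algebraic multiplicity, so A is not diagonalizable.

No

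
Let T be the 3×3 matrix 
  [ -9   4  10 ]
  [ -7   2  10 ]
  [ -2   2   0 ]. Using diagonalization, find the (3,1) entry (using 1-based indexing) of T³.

-8

Characteristic polynomial: r^3 + 7r^2 + 10r = r(r + 2)(r + 5), so the eigenvalues are -5, -2, 0.
r=-5: eigenvector (1, 1, 0).
r=-2: eigenvector (-2, -1, -1).
r=0: eigenvector (2, 2, 1).
P = [[1, -2, 2], [1, -1, 2], [0, -1, 1]], D = diag(-5, -2, 0), P⁻¹ = [[1, 0, -2], [-1, 1, 0], [-1, 1, 1]].
T³ = P·diag(-125, -8, 0)·P⁻¹ = [[-141, 16, 250], [-133, 8, 250], [-8, 8, 0]].
The requested entry is -8.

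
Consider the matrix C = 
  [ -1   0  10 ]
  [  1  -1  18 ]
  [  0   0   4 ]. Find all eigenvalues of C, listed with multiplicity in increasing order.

Characteristic polynomial: p(t) = t^3 - 2t^2 - 7t - 4 = (t - 4)(t + 1)^2.
Roots (with multiplicity): -1, -1, 4.

-1, -1, 4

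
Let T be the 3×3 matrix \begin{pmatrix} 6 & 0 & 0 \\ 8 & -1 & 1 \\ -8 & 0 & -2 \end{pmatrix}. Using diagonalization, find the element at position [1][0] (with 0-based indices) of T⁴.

1280

Characteristic polynomial: s^3 - 3s^2 - 16s - 12 = (s - 6)(s + 1)(s + 2), so the eigenvalues are -2, -1, 6.
s=6: eigenvector (1, 1, -1).
s=-2: eigenvector (0, -1, 1).
s=-1: eigenvector (0, 1, 0).
P = [[1, 0, 0], [1, -1, 1], [-1, 1, 0]], D = diag(6, -2, -1), P⁻¹ = [[1, 0, 0], [1, 0, 1], [0, 1, 1]].
T⁴ = P·diag(1296, 16, 1)·P⁻¹ = [[1296, 0, 0], [1280, 1, -15], [-1280, 0, 16]].
The requested entry is 1280.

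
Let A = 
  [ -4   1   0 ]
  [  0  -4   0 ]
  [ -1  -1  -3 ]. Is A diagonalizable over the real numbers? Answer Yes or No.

No

Characteristic polynomial: p(t) = t^3 + 11t^2 + 40t + 48 = (t + 3)(t + 4)^2.
t = -4 has algebraic multiplicity 2; rank(A + 4I) = 2, so geometric multiplicity = 1.
Geometric multiplicity < algebraic multiplicity, so A is not diagonalizable.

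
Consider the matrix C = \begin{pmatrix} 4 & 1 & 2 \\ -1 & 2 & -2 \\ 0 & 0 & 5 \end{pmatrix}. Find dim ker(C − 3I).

C − 3I = [[1, 1, 2], [-1, -1, -2], [0, 0, 2]].
This matrix has rank 2, so its null space has dimension 3 − 2 = 1.

1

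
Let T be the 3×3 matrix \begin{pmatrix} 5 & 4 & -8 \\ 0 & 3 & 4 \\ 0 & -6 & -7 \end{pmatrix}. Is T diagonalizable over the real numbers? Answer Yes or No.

Characteristic polynomial: p(μ) = μ^3 - μ^2 - 17μ - 15 = (μ - 5)(μ + 1)(μ + 3).
All 3 eigenvalues are distinct, so T is diagonalizable.

Yes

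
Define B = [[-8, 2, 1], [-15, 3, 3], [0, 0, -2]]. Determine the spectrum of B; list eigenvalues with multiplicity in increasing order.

Characteristic polynomial: p(s) = s^3 + 7s^2 + 16s + 12 = (s + 2)^2(s + 3).
Roots (with multiplicity): -3, -2, -2.

-3, -2, -2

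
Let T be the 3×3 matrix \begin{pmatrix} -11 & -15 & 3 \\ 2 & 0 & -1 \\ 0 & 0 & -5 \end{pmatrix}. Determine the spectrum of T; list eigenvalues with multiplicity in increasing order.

Characteristic polynomial: p(λ) = λ^3 + 16λ^2 + 85λ + 150 = (λ + 5)^2(λ + 6).
Roots (with multiplicity): -6, -5, -5.

-6, -5, -5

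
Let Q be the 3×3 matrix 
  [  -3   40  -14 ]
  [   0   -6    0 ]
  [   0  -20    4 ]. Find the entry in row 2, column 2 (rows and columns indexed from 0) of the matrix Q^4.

Characteristic polynomial: r^3 + 5r^2 - 18r - 72 = (r - 4)(r + 3)(r + 6), so the eigenvalues are -6, -3, 4.
r=-3: eigenvector (1, 0, 0).
r=-6: eigenvector (-4, 1, 2).
r=4: eigenvector (-2, 0, 1).
P = [[1, -4, -2], [0, 1, 0], [0, 2, 1]], D = diag(-3, -6, 4), P⁻¹ = [[1, 0, 2], [0, 1, 0], [0, -2, 1]].
Q⁴ = P·diag(81, 1296, 256)·P⁻¹ = [[81, -4160, -350], [0, 1296, 0], [0, 2080, 256]].
The requested entry is 256.

256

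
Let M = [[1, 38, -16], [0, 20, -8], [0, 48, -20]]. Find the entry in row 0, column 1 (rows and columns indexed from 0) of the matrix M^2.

30

Characteristic polynomial: s^3 - s^2 - 16s + 16 = (s - 4)(s - 1)(s + 4), so the eigenvalues are -4, 1, 4.
s=1: eigenvector (1, 0, 0).
s=4: eigenvector (2, 1, 2).
s=-4: eigenvector (2, 1, 3).
P = [[1, 2, 2], [0, 1, 1], [0, 2, 3]], D = diag(1, 4, -4), P⁻¹ = [[1, -2, 0], [0, 3, -1], [0, -2, 1]].
M² = P·diag(1, 16, 16)·P⁻¹ = [[1, 30, 0], [0, 16, 0], [0, 0, 16]].
The requested entry is 30.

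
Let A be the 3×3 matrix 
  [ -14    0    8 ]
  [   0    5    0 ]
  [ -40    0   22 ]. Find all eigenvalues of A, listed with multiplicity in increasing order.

2, 5, 6

Characteristic polynomial: p(r) = r^3 - 13r^2 + 52r - 60 = (r - 6)(r - 5)(r - 2).
Roots (with multiplicity): 2, 5, 6.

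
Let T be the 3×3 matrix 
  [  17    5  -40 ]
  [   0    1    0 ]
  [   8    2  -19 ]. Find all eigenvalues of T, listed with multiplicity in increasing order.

Characteristic polynomial: p(λ) = λ^3 + λ^2 - 5λ + 3 = (λ - 1)^2(λ + 3).
Roots (with multiplicity): -3, 1, 1.

-3, 1, 1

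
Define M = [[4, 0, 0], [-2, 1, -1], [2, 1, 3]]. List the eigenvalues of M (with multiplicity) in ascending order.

2, 2, 4

Characteristic polynomial: p(s) = s^3 - 8s^2 + 20s - 16 = (s - 4)(s - 2)^2.
Roots (with multiplicity): 2, 2, 4.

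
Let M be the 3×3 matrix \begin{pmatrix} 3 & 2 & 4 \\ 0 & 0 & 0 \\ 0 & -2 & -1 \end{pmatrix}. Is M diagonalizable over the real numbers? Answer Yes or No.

Characteristic polynomial: p(λ) = λ^3 - 2λ^2 - 3λ = λ(λ - 3)(λ + 1).
All 3 eigenvalues are distinct, so M is diagonalizable.

Yes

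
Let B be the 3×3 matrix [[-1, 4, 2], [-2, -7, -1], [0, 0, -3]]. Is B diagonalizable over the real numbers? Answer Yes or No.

Characteristic polynomial: p(λ) = λ^3 + 11λ^2 + 39λ + 45 = (λ + 3)^2(λ + 5).
λ = -3 has algebraic multiplicity 2; rank(B + 3I) = 2, so geometric multiplicity = 1.
Geometric multiplicity < algebraic multiplicity, so B is not diagonalizable.

No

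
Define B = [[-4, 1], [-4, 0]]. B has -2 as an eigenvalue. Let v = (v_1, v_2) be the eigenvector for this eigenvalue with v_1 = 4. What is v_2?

B + 2I = [[-2, 1], [-4, 2]].
Solving (B + 2I)v = 0 gives the eigenspace spanned by (4, 8).
With v_1 = 4, v = (4, 8), so v_2 = 8.

8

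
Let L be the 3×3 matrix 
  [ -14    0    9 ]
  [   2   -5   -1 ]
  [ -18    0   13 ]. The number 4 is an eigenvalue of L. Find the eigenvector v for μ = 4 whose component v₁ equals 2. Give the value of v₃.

4

L − 4I = [[-18, 0, 9], [2, -9, -1], [-18, 0, 9]].
Solving (L − 4I)v = 0 gives the eigenspace spanned by (2, 0, 4).
With v₁ = 2, v = (2, 0, 4), so v₃ = 4.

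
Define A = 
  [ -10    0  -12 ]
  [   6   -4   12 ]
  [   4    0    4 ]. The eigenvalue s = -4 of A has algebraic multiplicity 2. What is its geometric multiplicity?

A + 4I = [[-6, 0, -12], [6, 0, 12], [4, 0, 8]].
This matrix has rank 1, so its null space has dimension 3 − 1 = 2.

2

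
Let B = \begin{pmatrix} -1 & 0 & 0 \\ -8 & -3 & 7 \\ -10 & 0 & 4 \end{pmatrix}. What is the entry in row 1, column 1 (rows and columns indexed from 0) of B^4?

81

Characteristic polynomial: r^3 - 13r - 12 = (r - 4)(r + 1)(r + 3), so the eigenvalues are -3, -1, 4.
r=-3: eigenvector (0, 1, 0).
r=-1: eigenvector (1, 3, 2).
r=4: eigenvector (0, 1, 1).
P = [[0, 1, 0], [1, 3, 1], [0, 2, 1]], D = diag(-3, -1, 4), P⁻¹ = [[-1, 1, -1], [1, 0, 0], [-2, 0, 1]].
B⁴ = P·diag(81, 1, 256)·P⁻¹ = [[1, 0, 0], [-590, 81, 175], [-510, 0, 256]].
The requested entry is 81.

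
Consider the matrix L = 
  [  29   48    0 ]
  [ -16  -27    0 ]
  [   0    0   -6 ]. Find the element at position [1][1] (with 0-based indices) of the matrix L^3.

-483

Characteristic polynomial: t^3 + 4t^2 - 27t - 90 = (t - 5)(t + 3)(t + 6), so the eigenvalues are -6, -3, 5.
t=5: eigenvector (-2, 1, 0).
t=-3: eigenvector (-3, 2, 0).
t=-6: eigenvector (0, 0, 1).
P = [[-2, -3, 0], [1, 2, 0], [0, 0, 1]], D = diag(5, -3, -6), P⁻¹ = [[-2, -3, 0], [1, 2, 0], [0, 0, 1]].
L³ = P·diag(125, -27, -216)·P⁻¹ = [[581, 912, 0], [-304, -483, 0], [0, 0, -216]].
The requested entry is -483.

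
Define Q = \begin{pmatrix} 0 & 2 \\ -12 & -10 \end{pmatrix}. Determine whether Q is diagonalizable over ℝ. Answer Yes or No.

Characteristic polynomial: p(s) = s^2 + 10s + 24 = (s + 4)(s + 6).
All 2 eigenvalues are distinct, so Q is diagonalizable.

Yes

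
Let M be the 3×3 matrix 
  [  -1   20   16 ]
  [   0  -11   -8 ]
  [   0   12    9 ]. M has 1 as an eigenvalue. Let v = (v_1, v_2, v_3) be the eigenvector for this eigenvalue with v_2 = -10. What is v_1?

M − 1I = [[-2, 20, 16], [0, -12, -8], [0, 12, 8]].
Solving (M − 1I)v = 0 gives the eigenspace spanned by (20, -10, 15).
With v_2 = -10, v = (20, -10, 15), so v_1 = 20.

20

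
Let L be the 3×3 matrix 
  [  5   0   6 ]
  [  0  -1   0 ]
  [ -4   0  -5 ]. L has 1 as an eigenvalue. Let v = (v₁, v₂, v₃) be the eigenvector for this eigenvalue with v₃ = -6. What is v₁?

9

L − 1I = [[4, 0, 6], [0, -2, 0], [-4, 0, -6]].
Solving (L − 1I)v = 0 gives the eigenspace spanned by (9, 0, -6).
With v₃ = -6, v = (9, 0, -6), so v₁ = 9.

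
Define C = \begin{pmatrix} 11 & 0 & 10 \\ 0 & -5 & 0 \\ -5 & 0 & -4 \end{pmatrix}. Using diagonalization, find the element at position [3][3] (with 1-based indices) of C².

-34

Characteristic polynomial: μ^3 - 2μ^2 - 29μ + 30 = (μ - 6)(μ - 1)(μ + 5), so the eigenvalues are -5, 1, 6.
μ=6: eigenvector (-2, 0, 1).
μ=-5: eigenvector (0, 1, 0).
μ=1: eigenvector (-1, 0, 1).
P = [[-2, 0, -1], [0, 1, 0], [1, 0, 1]], D = diag(6, -5, 1), P⁻¹ = [[-1, 0, -1], [0, 1, 0], [1, 0, 2]].
C² = P·diag(36, 25, 1)·P⁻¹ = [[71, 0, 70], [0, 25, 0], [-35, 0, -34]].
The requested entry is -34.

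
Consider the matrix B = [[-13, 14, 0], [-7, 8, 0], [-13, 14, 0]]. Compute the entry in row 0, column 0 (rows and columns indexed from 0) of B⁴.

2591

Characteristic polynomial: s^3 + 5s^2 - 6s = s(s - 1)(s + 6), so the eigenvalues are -6, 0, 1.
s=-6: eigenvector (-2, -1, -2).
s=1: eigenvector (1, 1, 1).
s=0: eigenvector (0, 0, 1).
P = [[-2, 1, 0], [-1, 1, 0], [-2, 1, 1]], D = diag(-6, 1, 0), P⁻¹ = [[-1, 1, 0], [-1, 2, 0], [-1, 0, 1]].
B⁴ = P·diag(1296, 1, 0)·P⁻¹ = [[2591, -2590, 0], [1295, -1294, 0], [2591, -2590, 0]].
The requested entry is 2591.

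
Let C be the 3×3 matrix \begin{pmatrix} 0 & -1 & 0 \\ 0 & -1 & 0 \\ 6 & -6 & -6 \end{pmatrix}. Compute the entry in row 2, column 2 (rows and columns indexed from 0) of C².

36

Characteristic polynomial: s^3 + 7s^2 + 6s = s(s + 1)(s + 6), so the eigenvalues are -6, -1, 0.
s=0: eigenvector (1, 0, 1).
s=-1: eigenvector (1, 1, 0).
s=-6: eigenvector (0, 0, 1).
P = [[1, 1, 0], [0, 1, 0], [1, 0, 1]], D = diag(0, -1, -6), P⁻¹ = [[1, -1, 0], [0, 1, 0], [-1, 1, 1]].
C² = P·diag(0, 1, 36)·P⁻¹ = [[0, 1, 0], [0, 1, 0], [-36, 36, 36]].
The requested entry is 36.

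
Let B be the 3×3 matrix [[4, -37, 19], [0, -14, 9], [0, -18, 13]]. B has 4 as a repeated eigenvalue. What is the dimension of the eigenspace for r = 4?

B − 4I = [[0, -37, 19], [0, -18, 9], [0, -18, 9]].
This matrix has rank 2, so its null space has dimension 3 − 2 = 1.

1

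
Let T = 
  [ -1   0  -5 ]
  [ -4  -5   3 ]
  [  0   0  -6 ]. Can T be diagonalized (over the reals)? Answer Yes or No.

Characteristic polynomial: p(s) = s^3 + 12s^2 + 41s + 30 = (s + 1)(s + 5)(s + 6).
All 3 eigenvalues are distinct, so T is diagonalizable.

Yes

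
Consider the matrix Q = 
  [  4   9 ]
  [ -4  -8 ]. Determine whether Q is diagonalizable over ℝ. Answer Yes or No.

Characteristic polynomial: p(μ) = μ^2 + 4μ + 4 = (μ + 2)^2.
μ = -2 has algebraic multiplicity 2; rank(Q + 2I) = 1, so geometric multiplicity = 1.
Geometric multiplicity < algebraic multiplicity, so Q is not diagonalizable.

No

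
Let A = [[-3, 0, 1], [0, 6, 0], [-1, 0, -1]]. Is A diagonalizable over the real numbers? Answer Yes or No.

Characteristic polynomial: p(t) = t^3 - 2t^2 - 20t - 24 = (t - 6)(t + 2)^2.
t = -2 has algebraic multiplicity 2; rank(A + 2I) = 2, so geometric multiplicity = 1.
Geometric multiplicity < algebraic multiplicity, so A is not diagonalizable.

No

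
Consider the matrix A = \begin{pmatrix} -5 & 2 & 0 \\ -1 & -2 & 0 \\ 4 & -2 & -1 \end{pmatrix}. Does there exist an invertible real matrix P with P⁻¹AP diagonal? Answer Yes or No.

Characteristic polynomial: p(r) = r^3 + 8r^2 + 19r + 12 = (r + 1)(r + 3)(r + 4).
All 3 eigenvalues are distinct, so A is diagonalizable.

Yes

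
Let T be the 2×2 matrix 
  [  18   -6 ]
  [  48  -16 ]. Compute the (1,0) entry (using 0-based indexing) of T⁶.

Characteristic polynomial: λ^2 - 2λ = λ(λ - 2), so the eigenvalues are 0, 2.
λ=0: eigenvector (1, 3).
λ=2: eigenvector (-3, -8).
P = [[1, -3], [3, -8]], D = diag(0, 2), P⁻¹ = [[-8, 3], [-3, 1]].
T⁶ = P·diag(0, 64)·P⁻¹ = [[576, -192], [1536, -512]].
The requested entry is 1536.

1536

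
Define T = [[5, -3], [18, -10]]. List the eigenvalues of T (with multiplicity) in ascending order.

-4, -1

Characteristic polynomial: p(r) = r^2 + 5r + 4 = (r + 1)(r + 4).
Roots (with multiplicity): -4, -1.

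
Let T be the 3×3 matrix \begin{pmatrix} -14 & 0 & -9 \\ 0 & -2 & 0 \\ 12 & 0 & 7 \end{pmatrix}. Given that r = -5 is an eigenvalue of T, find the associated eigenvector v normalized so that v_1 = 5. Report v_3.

T + 5I = [[-9, 0, -9], [0, 3, 0], [12, 0, 12]].
Solving (T + 5I)v = 0 gives the eigenspace spanned by (5, 0, -5).
With v_1 = 5, v = (5, 0, -5), so v_3 = -5.

-5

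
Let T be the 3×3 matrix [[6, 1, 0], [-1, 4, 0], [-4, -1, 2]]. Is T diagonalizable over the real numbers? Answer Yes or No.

No

Characteristic polynomial: p(s) = s^3 - 12s^2 + 45s - 50 = (s - 5)^2(s - 2).
s = 5 has algebraic multiplicity 2; rank(T − 5I) = 2, so geometric multiplicity = 1.
Geometric multiplicity < algebraic multiplicity, so T is not diagonalizable.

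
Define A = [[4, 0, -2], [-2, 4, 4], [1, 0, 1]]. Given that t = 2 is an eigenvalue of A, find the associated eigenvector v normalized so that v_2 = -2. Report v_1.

2

A − 2I = [[2, 0, -2], [-2, 2, 4], [1, 0, -1]].
Solving (A − 2I)v = 0 gives the eigenspace spanned by (2, -2, 2).
With v_2 = -2, v = (2, -2, 2), so v_1 = 2.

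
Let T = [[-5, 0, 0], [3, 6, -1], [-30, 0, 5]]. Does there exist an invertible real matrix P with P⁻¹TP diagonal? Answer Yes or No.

Characteristic polynomial: p(λ) = λ^3 - 6λ^2 - 25λ + 150 = (λ - 6)(λ - 5)(λ + 5).
All 3 eigenvalues are distinct, so T is diagonalizable.

Yes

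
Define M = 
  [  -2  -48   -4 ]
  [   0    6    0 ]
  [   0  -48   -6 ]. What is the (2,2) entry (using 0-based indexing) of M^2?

36

Characteristic polynomial: r^3 + 2r^2 - 36r - 72 = (r - 6)(r + 2)(r + 6), so the eigenvalues are -6, -2, 6.
r=-2: eigenvector (1, 0, 0).
r=-6: eigenvector (1, 0, 1).
r=6: eigenvector (-4, 1, -4).
P = [[1, 1, -4], [0, 0, 1], [0, 1, -4]], D = diag(-2, -6, 6), P⁻¹ = [[1, 0, -1], [0, 4, 1], [0, 1, 0]].
M² = P·diag(4, 36, 36)·P⁻¹ = [[4, 0, 32], [0, 36, 0], [0, 0, 36]].
The requested entry is 36.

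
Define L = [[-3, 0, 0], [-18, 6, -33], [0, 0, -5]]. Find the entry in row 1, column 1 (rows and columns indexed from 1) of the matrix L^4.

81

Characteristic polynomial: λ^3 + 2λ^2 - 33λ - 90 = (λ - 6)(λ + 3)(λ + 5), so the eigenvalues are -5, -3, 6.
λ=-3: eigenvector (1, 2, 0).
λ=6: eigenvector (0, 1, 0).
λ=-5: eigenvector (0, 3, 1).
P = [[1, 0, 0], [2, 1, 3], [0, 0, 1]], D = diag(-3, 6, -5), P⁻¹ = [[1, 0, 0], [-2, 1, -3], [0, 0, 1]].
L⁴ = P·diag(81, 1296, 625)·P⁻¹ = [[81, 0, 0], [-2430, 1296, -2013], [0, 0, 625]].
The requested entry is 81.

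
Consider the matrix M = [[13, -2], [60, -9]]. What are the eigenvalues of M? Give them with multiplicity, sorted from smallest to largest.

Characteristic polynomial: p(λ) = λ^2 - 4λ + 3 = (λ - 3)(λ - 1).
Roots (with multiplicity): 1, 3.

1, 3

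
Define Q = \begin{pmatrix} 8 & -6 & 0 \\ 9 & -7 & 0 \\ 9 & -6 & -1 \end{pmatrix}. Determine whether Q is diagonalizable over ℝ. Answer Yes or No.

Yes

Characteristic polynomial: p(r) = r^3 - 3r - 2 = (r - 2)(r + 1)^2.
r = -1 has algebraic multiplicity 2; rank(Q + 1I) = 1, so geometric multiplicity = 2.
Every eigenvalue has geometric = algebraic multiplicity, so Q is diagonalizable.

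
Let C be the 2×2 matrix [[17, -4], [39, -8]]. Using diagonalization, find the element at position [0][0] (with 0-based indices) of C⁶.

Characteristic polynomial: r^2 - 9r + 20 = (r - 5)(r - 4), so the eigenvalues are 4, 5.
r=4: eigenvector (4, 13).
r=5: eigenvector (1, 3).
P = [[4, 1], [13, 3]], D = diag(4, 5), P⁻¹ = [[-3, 1], [13, -4]].
C⁶ = P·diag(4096, 15625)·P⁻¹ = [[153973, -46116], [449631, -134252]].
The requested entry is 153973.

153973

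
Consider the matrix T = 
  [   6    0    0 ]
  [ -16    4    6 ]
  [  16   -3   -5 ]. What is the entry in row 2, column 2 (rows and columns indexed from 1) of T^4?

Characteristic polynomial: μ^3 - 5μ^2 - 8μ + 12 = (μ - 6)(μ - 1)(μ + 2), so the eigenvalues are -2, 1, 6.
μ=6: eigenvector (1, -2, 2).
μ=-2: eigenvector (0, 1, -1).
μ=1: eigenvector (0, 2, -1).
P = [[1, 0, 0], [-2, 1, 2], [2, -1, -1]], D = diag(6, -2, 1), P⁻¹ = [[1, 0, 0], [2, -1, -2], [0, 1, 1]].
T⁴ = P·diag(1296, 16, 1)·P⁻¹ = [[1296, 0, 0], [-2560, -14, -30], [2560, 15, 31]].
The requested entry is -14.

-14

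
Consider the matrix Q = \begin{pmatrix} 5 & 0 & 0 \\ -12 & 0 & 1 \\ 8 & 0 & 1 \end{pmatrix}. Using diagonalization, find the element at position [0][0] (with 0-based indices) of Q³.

125

Characteristic polynomial: μ^3 - 6μ^2 + 5μ = μ(μ - 5)(μ - 1), so the eigenvalues are 0, 1, 5.
μ=1: eigenvector (0, 1, 1).
μ=0: eigenvector (0, 1, 0).
μ=5: eigenvector (1, -2, 2).
P = [[0, 0, 1], [1, 1, -2], [1, 0, 2]], D = diag(1, 0, 5), P⁻¹ = [[-2, 0, 1], [4, 1, -1], [1, 0, 0]].
Q³ = P·diag(1, 0, 125)·P⁻¹ = [[125, 0, 0], [-252, 0, 1], [248, 0, 1]].
The requested entry is 125.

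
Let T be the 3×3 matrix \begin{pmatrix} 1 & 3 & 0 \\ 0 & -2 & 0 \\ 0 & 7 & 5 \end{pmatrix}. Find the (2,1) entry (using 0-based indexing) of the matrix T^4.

609

Characteristic polynomial: r^3 - 4r^2 - 7r + 10 = (r - 5)(r - 1)(r + 2), so the eigenvalues are -2, 1, 5.
r=1: eigenvector (1, 0, 0).
r=-2: eigenvector (-1, 1, -1).
r=5: eigenvector (0, 0, 1).
P = [[1, -1, 0], [0, 1, 0], [0, -1, 1]], D = diag(1, -2, 5), P⁻¹ = [[1, 1, 0], [0, 1, 0], [0, 1, 1]].
T⁴ = P·diag(1, 16, 625)·P⁻¹ = [[1, -15, 0], [0, 16, 0], [0, 609, 625]].
The requested entry is 609.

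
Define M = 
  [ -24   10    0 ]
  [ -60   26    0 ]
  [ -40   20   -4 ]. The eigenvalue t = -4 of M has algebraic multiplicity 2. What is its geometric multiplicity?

2

M + 4I = [[-20, 10, 0], [-60, 30, 0], [-40, 20, 0]].
This matrix has rank 1, so its null space has dimension 3 − 1 = 2.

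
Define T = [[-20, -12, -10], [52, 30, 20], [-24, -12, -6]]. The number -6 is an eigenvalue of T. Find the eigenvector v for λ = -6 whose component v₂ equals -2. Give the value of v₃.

T + 6I = [[-14, -12, -10], [52, 36, 20], [-24, -12, 0]].
Solving (T + 6I)v = 0 gives the eigenspace spanned by (1, -2, 1).
With v₂ = -2, v = (1, -2, 1), so v₃ = 1.

1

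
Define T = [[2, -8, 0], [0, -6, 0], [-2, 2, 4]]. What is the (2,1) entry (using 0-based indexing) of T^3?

Characteristic polynomial: s^3 - 28s + 48 = (s - 4)(s - 2)(s + 6), so the eigenvalues are -6, 2, 4.
s=4: eigenvector (0, 0, 1).
s=-6: eigenvector (1, 1, 0).
s=2: eigenvector (1, 0, 1).
P = [[0, 1, 1], [0, 1, 0], [1, 0, 1]], D = diag(4, -6, 2), P⁻¹ = [[-1, 1, 1], [0, 1, 0], [1, -1, 0]].
T³ = P·diag(64, -216, 8)·P⁻¹ = [[8, -224, 0], [0, -216, 0], [-56, 56, 64]].
The requested entry is 56.

56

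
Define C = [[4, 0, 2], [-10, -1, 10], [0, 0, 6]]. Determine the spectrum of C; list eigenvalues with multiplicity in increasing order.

-1, 4, 6

Characteristic polynomial: p(μ) = μ^3 - 9μ^2 + 14μ + 24 = (μ - 6)(μ - 4)(μ + 1).
Roots (with multiplicity): -1, 4, 6.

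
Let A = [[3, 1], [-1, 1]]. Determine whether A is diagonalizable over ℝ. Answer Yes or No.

No

Characteristic polynomial: p(μ) = μ^2 - 4μ + 4 = (μ - 2)^2.
μ = 2 has algebraic multiplicity 2; rank(A − 2I) = 1, so geometric multiplicity = 1.
Geometric multiplicity < algebraic multiplicity, so A is not diagonalizable.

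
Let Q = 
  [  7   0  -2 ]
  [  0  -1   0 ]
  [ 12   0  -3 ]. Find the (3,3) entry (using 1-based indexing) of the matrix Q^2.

-15

Characteristic polynomial: r^3 - 3r^2 - r + 3 = (r - 3)(r - 1)(r + 1), so the eigenvalues are -1, 1, 3.
r=1: eigenvector (1, 0, 3).
r=-1: eigenvector (0, 1, 0).
r=3: eigenvector (-1, 0, -2).
P = [[1, 0, -1], [0, 1, 0], [3, 0, -2]], D = diag(1, -1, 3), P⁻¹ = [[-2, 0, 1], [0, 1, 0], [-3, 0, 1]].
Q² = P·diag(1, 1, 9)·P⁻¹ = [[25, 0, -8], [0, 1, 0], [48, 0, -15]].
The requested entry is -15.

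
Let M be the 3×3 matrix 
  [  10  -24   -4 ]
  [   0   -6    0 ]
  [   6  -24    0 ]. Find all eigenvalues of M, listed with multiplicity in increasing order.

Characteristic polynomial: p(μ) = μ^3 - 4μ^2 - 36μ + 144 = (μ - 6)(μ - 4)(μ + 6).
Roots (with multiplicity): -6, 4, 6.

-6, 4, 6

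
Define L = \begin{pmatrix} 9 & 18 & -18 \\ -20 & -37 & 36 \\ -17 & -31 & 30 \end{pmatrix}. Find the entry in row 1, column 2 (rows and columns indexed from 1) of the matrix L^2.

Characteristic polynomial: t^3 - 2t^2 - 3t = t(t - 3)(t + 1), so the eigenvalues are -1, 0, 3.
t=-1: eigenvector (0, 1, 1).
t=3: eigenvector (3, -6, -5).
t=0: eigenvector (2, -4, -3).
P = [[0, 3, 2], [1, -6, -4], [1, -5, -3]], D = diag(-1, 3, 0), P⁻¹ = [[2, 1, 0], [1, 2, -2], [-1, -3, 3]].
L² = P·diag(1, 9, 0)·P⁻¹ = [[27, 54, -54], [-52, -107, 108], [-43, -89, 90]].
The requested entry is 54.

54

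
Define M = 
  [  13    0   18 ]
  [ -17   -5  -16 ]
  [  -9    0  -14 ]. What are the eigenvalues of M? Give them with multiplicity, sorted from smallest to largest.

Characteristic polynomial: p(t) = t^3 + 6t^2 - 15t - 100 = (t - 4)(t + 5)^2.
Roots (with multiplicity): -5, -5, 4.

-5, -5, 4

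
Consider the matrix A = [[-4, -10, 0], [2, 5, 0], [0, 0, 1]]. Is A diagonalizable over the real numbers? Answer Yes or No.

Characteristic polynomial: p(t) = t^3 - 2t^2 + t = t(t - 1)^2.
t = 1 has algebraic multiplicity 2; rank(A − 1I) = 1, so geometric multiplicity = 2.
Every eigenvalue has geometric = algebraic multiplicity, so A is diagonalizable.

Yes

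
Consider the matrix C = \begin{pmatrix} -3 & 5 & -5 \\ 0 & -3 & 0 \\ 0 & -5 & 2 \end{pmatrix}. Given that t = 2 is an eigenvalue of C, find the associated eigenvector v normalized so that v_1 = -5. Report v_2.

C − 2I = [[-5, 5, -5], [0, -5, 0], [0, -5, 0]].
Solving (C − 2I)v = 0 gives the eigenspace spanned by (-5, 0, 5).
With v_1 = -5, v = (-5, 0, 5), so v_2 = 0.

0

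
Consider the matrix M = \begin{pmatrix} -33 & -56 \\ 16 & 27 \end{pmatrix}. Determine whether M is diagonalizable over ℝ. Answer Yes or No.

Yes

Characteristic polynomial: p(λ) = λ^2 + 6λ + 5 = (λ + 1)(λ + 5).
All 2 eigenvalues are distinct, so M is diagonalizable.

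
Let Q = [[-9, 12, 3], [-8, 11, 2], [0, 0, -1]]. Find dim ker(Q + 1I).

1

Q + 1I = [[-8, 12, 3], [-8, 12, 2], [0, 0, 0]].
This matrix has rank 2, so its null space has dimension 3 − 2 = 1.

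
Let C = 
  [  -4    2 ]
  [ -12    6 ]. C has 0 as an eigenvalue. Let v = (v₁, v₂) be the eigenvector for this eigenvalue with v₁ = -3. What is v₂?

-6

C = [[-4, 2], [-12, 6]].
Solving (C)v = 0 gives the eigenspace spanned by (-3, -6).
With v₁ = -3, v = (-3, -6), so v₂ = -6.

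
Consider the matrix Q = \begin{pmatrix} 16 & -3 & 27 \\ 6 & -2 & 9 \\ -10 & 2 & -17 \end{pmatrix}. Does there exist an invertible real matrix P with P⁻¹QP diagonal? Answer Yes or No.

No

Characteristic polynomial: p(λ) = λ^3 + 3λ^2 - 4 = (λ - 1)(λ + 2)^2.
λ = -2 has algebraic multiplicity 2; rank(Q + 2I) = 2, so geometric multiplicity = 1.
Geometric multiplicity < algebraic multiplicity, so Q is not diagonalizable.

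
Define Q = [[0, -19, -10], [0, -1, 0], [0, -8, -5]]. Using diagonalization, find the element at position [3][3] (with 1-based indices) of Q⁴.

625

Characteristic polynomial: t^3 + 6t^2 + 5t = t(t + 1)(t + 5), so the eigenvalues are -5, -1, 0.
t=0: eigenvector (1, 0, 0).
t=-1: eigenvector (-1, 1, -2).
t=-5: eigenvector (2, 0, 1).
P = [[1, -1, 2], [0, 1, 0], [0, -2, 1]], D = diag(0, -1, -5), P⁻¹ = [[1, -3, -2], [0, 1, 0], [0, 2, 1]].
Q⁴ = P·diag(0, 1, 625)·P⁻¹ = [[0, 2499, 1250], [0, 1, 0], [0, 1248, 625]].
The requested entry is 625.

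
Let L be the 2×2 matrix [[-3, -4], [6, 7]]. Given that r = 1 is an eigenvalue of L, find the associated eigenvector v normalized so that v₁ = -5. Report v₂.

L − 1I = [[-4, -4], [6, 6]].
Solving (L − 1I)v = 0 gives the eigenspace spanned by (-5, 5).
With v₁ = -5, v = (-5, 5), so v₂ = 5.

5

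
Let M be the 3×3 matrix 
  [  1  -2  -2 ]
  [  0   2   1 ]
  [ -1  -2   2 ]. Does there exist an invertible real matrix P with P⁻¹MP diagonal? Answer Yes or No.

Characteristic polynomial: p(λ) = λ^3 - 5λ^2 + 8λ - 4 = (λ - 2)^2(λ - 1).
λ = 2 has algebraic multiplicity 2; rank(M − 2I) = 2, so geometric multiplicity = 1.
Geometric multiplicity < algebraic multiplicity, so M is not diagonalizable.

No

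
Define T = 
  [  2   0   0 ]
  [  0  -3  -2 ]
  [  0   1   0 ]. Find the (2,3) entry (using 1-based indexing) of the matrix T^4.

Characteristic polynomial: r^3 + r^2 - 4r - 4 = (r - 2)(r + 1)(r + 2), so the eigenvalues are -2, -1, 2.
r=2: eigenvector (1, 0, 0).
r=-1: eigenvector (0, 1, -1).
r=-2: eigenvector (0, 2, -1).
P = [[1, 0, 0], [0, 1, 2], [0, -1, -1]], D = diag(2, -1, -2), P⁻¹ = [[1, 0, 0], [0, -1, -2], [0, 1, 1]].
T⁴ = P·diag(16, 1, 16)·P⁻¹ = [[16, 0, 0], [0, 31, 30], [0, -15, -14]].
The requested entry is 30.

30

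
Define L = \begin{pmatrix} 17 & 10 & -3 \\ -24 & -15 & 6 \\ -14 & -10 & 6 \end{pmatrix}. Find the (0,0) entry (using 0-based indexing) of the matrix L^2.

Characteristic polynomial: s^3 - 8s^2 + 15s = s(s - 5)(s - 3), so the eigenvalues are 0, 3, 5.
s=3: eigenvector (-1, 2, 2).
s=5: eigenvector (2, -3, -2).
s=0: eigenvector (-1, 2, 1).
P = [[-1, 2, -1], [2, -3, 2], [2, -2, 1]], D = diag(3, 5, 0), P⁻¹ = [[1, 0, 1], [2, 1, 0], [2, 2, -1]].
L² = P·diag(9, 25, 0)·P⁻¹ = [[91, 50, -9], [-132, -75, 18], [-82, -50, 18]].
The requested entry is 91.

91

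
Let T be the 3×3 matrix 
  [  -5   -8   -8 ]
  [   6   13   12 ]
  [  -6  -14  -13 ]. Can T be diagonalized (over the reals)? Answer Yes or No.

Characteristic polynomial: p(r) = r^3 + 5r^2 - r - 5 = (r - 1)(r + 1)(r + 5).
All 3 eigenvalues are distinct, so T is diagonalizable.

Yes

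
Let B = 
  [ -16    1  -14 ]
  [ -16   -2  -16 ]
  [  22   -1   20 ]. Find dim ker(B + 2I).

B + 2I = [[-14, 1, -14], [-16, 0, -16], [22, -1, 22]].
This matrix has rank 2, so its null space has dimension 3 − 2 = 1.

1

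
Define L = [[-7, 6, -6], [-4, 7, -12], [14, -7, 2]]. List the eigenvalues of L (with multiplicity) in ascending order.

Characteristic polynomial: p(μ) = μ^3 - 2μ^2 - 25μ + 50 = (μ - 5)(μ - 2)(μ + 5).
Roots (with multiplicity): -5, 2, 5.

-5, 2, 5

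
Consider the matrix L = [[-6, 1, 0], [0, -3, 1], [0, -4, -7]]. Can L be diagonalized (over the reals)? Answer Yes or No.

Characteristic polynomial: p(t) = t^3 + 16t^2 + 85t + 150 = (t + 5)^2(t + 6).
t = -5 has algebraic multiplicity 2; rank(L + 5I) = 2, so geometric multiplicity = 1.
Geometric multiplicity < algebraic multiplicity, so L is not diagonalizable.

No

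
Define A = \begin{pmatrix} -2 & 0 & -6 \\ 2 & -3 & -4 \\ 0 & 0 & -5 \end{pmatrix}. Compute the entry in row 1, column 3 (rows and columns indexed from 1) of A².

42

Characteristic polynomial: μ^3 + 10μ^2 + 31μ + 30 = (μ + 2)(μ + 3)(μ + 5), so the eigenvalues are -5, -3, -2.
μ=-3: eigenvector (0, 1, 0).
μ=-2: eigenvector (1, 2, 0).
μ=-5: eigenvector (2, 0, 1).
P = [[0, 1, 2], [1, 2, 0], [0, 0, 1]], D = diag(-3, -2, -5), P⁻¹ = [[-2, 1, 4], [1, 0, -2], [0, 0, 1]].
A² = P·diag(9, 4, 25)·P⁻¹ = [[4, 0, 42], [-10, 9, 20], [0, 0, 25]].
The requested entry is 42.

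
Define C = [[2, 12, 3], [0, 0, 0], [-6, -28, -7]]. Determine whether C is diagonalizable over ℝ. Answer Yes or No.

Yes

Characteristic polynomial: p(t) = t^3 + 5t^2 + 4t = t(t + 1)(t + 4).
All 3 eigenvalues are distinct, so C is diagonalizable.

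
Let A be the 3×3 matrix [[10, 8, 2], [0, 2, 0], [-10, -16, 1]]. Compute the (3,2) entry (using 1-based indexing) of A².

-128

Characteristic polynomial: λ^3 - 13λ^2 + 52λ - 60 = (λ - 6)(λ - 5)(λ - 2), so the eigenvalues are 2, 5, 6.
λ=6: eigenvector (1, 0, -2).
λ=5: eigenvector (-2, 0, 5).
λ=2: eigenvector (-2, 1, 4).
P = [[1, -2, -2], [0, 0, 1], [-2, 5, 4]], D = diag(6, 5, 2), P⁻¹ = [[5, 2, 2], [2, 0, 1], [0, 1, 0]].
A² = P·diag(36, 25, 4)·P⁻¹ = [[80, 64, 22], [0, 4, 0], [-110, -128, -19]].
The requested entry is -128.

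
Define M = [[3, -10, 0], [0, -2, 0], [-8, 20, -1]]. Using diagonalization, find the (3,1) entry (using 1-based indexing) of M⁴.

Characteristic polynomial: r^3 - 7r - 6 = (r - 3)(r + 1)(r + 2), so the eigenvalues are -2, -1, 3.
r=3: eigenvector (1, 0, -2).
r=-2: eigenvector (2, 1, -4).
r=-1: eigenvector (0, 0, 1).
P = [[1, 2, 0], [0, 1, 0], [-2, -4, 1]], D = diag(3, -2, -1), P⁻¹ = [[1, -2, 0], [0, 1, 0], [2, 0, 1]].
M⁴ = P·diag(81, 16, 1)·P⁻¹ = [[81, -130, 0], [0, 16, 0], [-160, 260, 1]].
The requested entry is -160.

-160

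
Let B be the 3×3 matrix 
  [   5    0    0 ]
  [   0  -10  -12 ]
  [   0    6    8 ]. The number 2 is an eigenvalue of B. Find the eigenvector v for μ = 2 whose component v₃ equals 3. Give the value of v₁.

0

B − 2I = [[3, 0, 0], [0, -12, -12], [0, 6, 6]].
Solving (B − 2I)v = 0 gives the eigenspace spanned by (0, -3, 3).
With v₃ = 3, v = (0, -3, 3), so v₁ = 0.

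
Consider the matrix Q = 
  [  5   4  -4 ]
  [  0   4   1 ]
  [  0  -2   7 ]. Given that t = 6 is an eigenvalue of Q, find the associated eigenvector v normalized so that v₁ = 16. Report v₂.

Q − 6I = [[-1, 4, -4], [0, -2, 1], [0, -2, 1]].
Solving (Q − 6I)v = 0 gives the eigenspace spanned by (16, -4, -8).
With v₁ = 16, v = (16, -4, -8), so v₂ = -4.

-4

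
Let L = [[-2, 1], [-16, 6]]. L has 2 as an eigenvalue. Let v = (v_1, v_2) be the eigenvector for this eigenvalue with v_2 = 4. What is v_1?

L − 2I = [[-4, 1], [-16, 4]].
Solving (L − 2I)v = 0 gives the eigenspace spanned by (1, 4).
With v_2 = 4, v = (1, 4), so v_1 = 1.

1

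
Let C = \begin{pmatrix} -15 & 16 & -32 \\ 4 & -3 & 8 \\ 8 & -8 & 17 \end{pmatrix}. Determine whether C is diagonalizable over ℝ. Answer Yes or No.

Yes

Characteristic polynomial: p(r) = r^3 + r^2 - 5r + 3 = (r - 1)^2(r + 3).
r = 1 has algebraic multiplicity 2; rank(C − 1I) = 1, so geometric multiplicity = 2.
Every eigenvalue has geometric = algebraic multiplicity, so C is diagonalizable.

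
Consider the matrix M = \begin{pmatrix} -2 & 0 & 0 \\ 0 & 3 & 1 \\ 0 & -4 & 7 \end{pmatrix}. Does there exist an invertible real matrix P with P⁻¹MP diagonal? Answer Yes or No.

Characteristic polynomial: p(μ) = μ^3 - 8μ^2 + 5μ + 50 = (μ - 5)^2(μ + 2).
μ = 5 has algebraic multiplicity 2; rank(M − 5I) = 2, so geometric multiplicity = 1.
Geometric multiplicity < algebraic multiplicity, so M is not diagonalizable.

No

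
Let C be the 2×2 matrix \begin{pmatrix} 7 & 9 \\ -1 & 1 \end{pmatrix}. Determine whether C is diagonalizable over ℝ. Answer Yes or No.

No

Characteristic polynomial: p(t) = t^2 - 8t + 16 = (t - 4)^2.
t = 4 has algebraic multiplicity 2; rank(C − 4I) = 1, so geometric multiplicity = 1.
Geometric multiplicity < algebraic multiplicity, so C is not diagonalizable.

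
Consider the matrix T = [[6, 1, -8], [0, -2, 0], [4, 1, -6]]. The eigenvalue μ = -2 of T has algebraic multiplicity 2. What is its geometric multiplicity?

1

T + 2I = [[8, 1, -8], [0, 0, 0], [4, 1, -4]].
This matrix has rank 2, so its null space has dimension 3 − 2 = 1.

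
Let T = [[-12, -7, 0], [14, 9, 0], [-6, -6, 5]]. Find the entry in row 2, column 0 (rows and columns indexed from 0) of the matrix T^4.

-1218

Characteristic polynomial: λ^3 - 2λ^2 - 25λ + 50 = (λ - 5)(λ - 2)(λ + 5), so the eigenvalues are -5, 2, 5.
λ=2: eigenvector (1, -2, -2).
λ=-5: eigenvector (1, -1, 0).
λ=5: eigenvector (0, 0, 1).
P = [[1, 1, 0], [-2, -1, 0], [-2, 0, 1]], D = diag(2, -5, 5), P⁻¹ = [[-1, -1, 0], [2, 1, 0], [-2, -2, 1]].
T⁴ = P·diag(16, 625, 625)·P⁻¹ = [[1234, 609, 0], [-1218, -593, 0], [-1218, -1218, 625]].
The requested entry is -1218.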